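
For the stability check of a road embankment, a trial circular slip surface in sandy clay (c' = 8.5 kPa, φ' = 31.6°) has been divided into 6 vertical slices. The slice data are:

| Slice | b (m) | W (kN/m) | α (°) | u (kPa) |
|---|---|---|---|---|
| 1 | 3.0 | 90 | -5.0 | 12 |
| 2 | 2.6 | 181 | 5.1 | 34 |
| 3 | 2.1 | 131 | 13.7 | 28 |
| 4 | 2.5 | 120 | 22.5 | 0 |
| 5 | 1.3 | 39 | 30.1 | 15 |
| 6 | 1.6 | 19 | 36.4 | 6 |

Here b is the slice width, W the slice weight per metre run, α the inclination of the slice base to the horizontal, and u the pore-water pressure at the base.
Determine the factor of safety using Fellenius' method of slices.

Ordinary method of slices: FS = Σ[c'·Δl_i + (W_i cosα_i − u_i·Δl_i)·tanφ'] / Σ W_i sinα_i, with Δl_i = b_i / cosα_i.
Slice 1: Δl = 3.0/cos(-5.0°) = 3.011 m; N'_1 = 90·cos(-5.0°) − 12·3.011 = 53.5; c'Δl = 25.60; W sinα = -7.8
Slice 2: Δl = 2.6/cos5.1° = 2.610 m; N'_2 = 181·cos5.1° − 34·2.610 = 91.5; c'Δl = 22.19; W sinα = 16.1
Slice 3: Δl = 2.1/cos13.7° = 2.161 m; N'_3 = 131·cos13.7° − 28·2.161 = 66.8; c'Δl = 18.37; W sinα = 31.0
Slice 4: Δl = 2.5/cos22.5° = 2.706 m; N'_4 = 120·cos22.5° − 0·2.706 = 110.9; c'Δl = 23.00; W sinα = 45.9
Slice 5: Δl = 1.3/cos30.1° = 1.503 m; N'_5 = 39·cos30.1° − 15·1.503 = 11.2; c'Δl = 12.77; W sinα = 19.6
Slice 6: Δl = 1.6/cos36.4° = 1.988 m; N'_6 = 19·cos36.4° − 6·1.988 = 3.4; c'Δl = 16.90; W sinα = 11.3
Σc'Δl = 118.8 kN/m; ΣN' = 337.2 kN/m; ΣW sinα = 116.0 kN/m
Resisting = 118.8 + 337.2·tan31.6° = 118.8 + 207.5 = 326.3 kN/m
FS = 326.3 / 116.0 = 2.812

FS = 2.81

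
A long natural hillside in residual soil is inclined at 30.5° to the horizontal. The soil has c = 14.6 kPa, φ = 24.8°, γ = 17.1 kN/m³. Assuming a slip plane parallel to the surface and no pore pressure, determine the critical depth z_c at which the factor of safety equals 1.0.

Setting FS = 1.00 in FS = [c + γz cos²β tanφ] / [γz sinβ cosβ] and solving for z:
z = c / [γ cosβ (FS·sinβ − cosβ·tanφ)]
  = 14.6 / [17.1·cos30.5°·(1.00·sin30.5° − cos30.5°·tan24.8°)]
  = 14.6 / [17.1·0.8616·(1.00·0.5075 − 0.8616·0.4621)]
  = 14.6 / 1.6120 = 9.057 m

z_c = 9.06 m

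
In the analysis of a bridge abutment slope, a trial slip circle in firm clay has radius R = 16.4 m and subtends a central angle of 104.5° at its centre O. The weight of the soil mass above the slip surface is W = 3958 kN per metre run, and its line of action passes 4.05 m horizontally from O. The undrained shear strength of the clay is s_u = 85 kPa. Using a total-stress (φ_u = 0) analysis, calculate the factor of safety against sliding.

FS = 2.60

Taking moments about the centre O, the resisting moment is provided by the undrained shear strength acting along the arc:
Arc length L_a = R·θ = 16.4·(104.5°·π/180) = 16.4·1.8239 = 29.91 m
M_R = s_u·L_a·R = 85·29.91·16.4 = 41696.6 kN·m/m
M_D = W·d = 3958·4.05 = 16029.9 kN·m/m
FS = M_R / M_D = 41696.6 / 16029.9 = 2.601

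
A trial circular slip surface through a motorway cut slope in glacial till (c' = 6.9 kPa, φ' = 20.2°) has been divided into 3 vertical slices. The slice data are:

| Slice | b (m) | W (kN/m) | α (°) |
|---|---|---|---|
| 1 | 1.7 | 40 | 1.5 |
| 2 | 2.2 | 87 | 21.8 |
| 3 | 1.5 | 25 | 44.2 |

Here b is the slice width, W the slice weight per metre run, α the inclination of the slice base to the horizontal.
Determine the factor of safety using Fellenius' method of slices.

FS = 1.84

Ordinary method of slices: FS = Σ[c'·Δl_i + (W_i cosα_i)·tanφ'] / Σ W_i sinα_i, with Δl_i = b_i / cosα_i.
Slice 1: Δl = 1.7/cos1.5° = 1.701 m; N'_1 = 40·cos1.5° = 40.0; c'Δl = 11.73; W sinα = 1.0
Slice 2: Δl = 2.2/cos21.8° = 2.369 m; N'_2 = 87·cos21.8° = 80.8; c'Δl = 16.35; W sinα = 32.3
Slice 3: Δl = 1.5/cos44.2° = 2.092 m; N'_3 = 25·cos44.2° = 17.9; c'Δl = 14.44; W sinα = 17.4
Σc'Δl = 42.5 kN/m; ΣN' = 138.7 kN/m; ΣW sinα = 50.8 kN/m
Resisting = 42.5 + 138.7·tan20.2° = 42.5 + 51.0 = 93.5 kN/m
FS = 93.5 / 50.8 = 1.842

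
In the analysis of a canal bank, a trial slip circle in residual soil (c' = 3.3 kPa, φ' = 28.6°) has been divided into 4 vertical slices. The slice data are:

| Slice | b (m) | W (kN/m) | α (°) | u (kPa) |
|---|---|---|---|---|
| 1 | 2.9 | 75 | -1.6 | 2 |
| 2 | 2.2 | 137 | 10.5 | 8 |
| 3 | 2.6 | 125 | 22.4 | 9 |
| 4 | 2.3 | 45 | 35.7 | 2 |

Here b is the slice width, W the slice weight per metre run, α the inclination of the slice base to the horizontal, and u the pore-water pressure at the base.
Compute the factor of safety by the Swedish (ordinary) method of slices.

FS = 2.10

Ordinary method of slices: FS = Σ[c'·Δl_i + (W_i cosα_i − u_i·Δl_i)·tanφ'] / Σ W_i sinα_i, with Δl_i = b_i / cosα_i.
Slice 1: Δl = 2.9/cos(-1.6°) = 2.901 m; N'_1 = 75·cos(-1.6°) − 2·2.901 = 69.2; c'Δl = 9.57; W sinα = -2.1
Slice 2: Δl = 2.2/cos10.5° = 2.237 m; N'_2 = 137·cos10.5° − 8·2.237 = 116.8; c'Δl = 7.38; W sinα = 25.0
Slice 3: Δl = 2.6/cos22.4° = 2.812 m; N'_3 = 125·cos22.4° − 9·2.812 = 90.3; c'Δl = 9.28; W sinα = 47.6
Slice 4: Δl = 2.3/cos35.7° = 2.832 m; N'_4 = 45·cos35.7° − 2·2.832 = 30.9; c'Δl = 9.35; W sinα = 26.3
Σc'Δl = 35.6 kN/m; ΣN' = 307.1 kN/m; ΣW sinα = 96.8 kN/m
Resisting = 35.6 + 307.1·tan28.6° = 35.6 + 167.4 = 203.0 kN/m
FS = 203.0 / 96.8 = 2.098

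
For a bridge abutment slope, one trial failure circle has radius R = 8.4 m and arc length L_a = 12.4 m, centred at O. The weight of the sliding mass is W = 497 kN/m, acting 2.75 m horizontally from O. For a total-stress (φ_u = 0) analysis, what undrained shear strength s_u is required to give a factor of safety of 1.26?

s_u = 16.5 kPa

FS = s_u·L_a·R / (W·d), so s_u = FS·W·d / (L_a·R).
s_u = 1.26·497·2.75 / (12.40·8.4) = 1722.1 / 104.16 = 16.53 kPa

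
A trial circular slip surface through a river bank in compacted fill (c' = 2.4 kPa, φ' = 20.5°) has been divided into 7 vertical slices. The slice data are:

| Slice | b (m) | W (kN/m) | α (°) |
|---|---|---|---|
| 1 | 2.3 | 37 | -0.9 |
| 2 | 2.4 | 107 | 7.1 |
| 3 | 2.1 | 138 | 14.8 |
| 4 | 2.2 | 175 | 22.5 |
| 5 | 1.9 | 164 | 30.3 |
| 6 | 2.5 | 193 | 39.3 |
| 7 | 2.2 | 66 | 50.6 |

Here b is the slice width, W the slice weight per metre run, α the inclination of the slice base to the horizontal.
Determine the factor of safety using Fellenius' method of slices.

Ordinary method of slices: FS = Σ[c'·Δl_i + (W_i cosα_i)·tanφ'] / Σ W_i sinα_i, with Δl_i = b_i / cosα_i.
Slice 1: Δl = 2.3/cos(-0.9°) = 2.300 m; N'_1 = 37·cos(-0.9°) = 37.0; c'Δl = 5.52; W sinα = -0.6
Slice 2: Δl = 2.4/cos7.1° = 2.419 m; N'_2 = 107·cos7.1° = 106.2; c'Δl = 5.80; W sinα = 13.2
Slice 3: Δl = 2.1/cos14.8° = 2.172 m; N'_3 = 138·cos14.8° = 133.4; c'Δl = 5.21; W sinα = 35.3
Slice 4: Δl = 2.2/cos22.5° = 2.381 m; N'_4 = 175·cos22.5° = 161.7; c'Δl = 5.72; W sinα = 67.0
Slice 5: Δl = 1.9/cos30.3° = 2.201 m; N'_5 = 164·cos30.3° = 141.6; c'Δl = 5.28; W sinα = 82.7
Slice 6: Δl = 2.5/cos39.3° = 3.231 m; N'_6 = 193·cos39.3° = 149.4; c'Δl = 7.75; W sinα = 122.2
Slice 7: Δl = 2.2/cos50.6° = 3.466 m; N'_7 = 66·cos50.6° = 41.9; c'Δl = 8.32; W sinα = 51.0
Σc'Δl = 43.6 kN/m; ΣN' = 771.1 kN/m; ΣW sinα = 370.9 kN/m
Resisting = 43.6 + 771.1·tan20.5° = 43.6 + 288.3 = 331.9 kN/m
FS = 331.9 / 370.9 = 0.895

FS = 0.90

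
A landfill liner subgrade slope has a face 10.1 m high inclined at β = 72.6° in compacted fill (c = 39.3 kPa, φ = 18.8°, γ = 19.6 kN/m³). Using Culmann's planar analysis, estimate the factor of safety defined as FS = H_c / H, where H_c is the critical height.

H_c = (4c/γ) · sinβ cosφ / [1 − cos(β − φ)]
    = (4·39.3/19.6) · sin72.6°·cos18.8° / [1 − cos53.8°]
    = 8.020 · 0.9033 / 0.4094 = 17.70 m
FS = H_c / H = 17.70 / 10.1 = 1.752

FS = 1.75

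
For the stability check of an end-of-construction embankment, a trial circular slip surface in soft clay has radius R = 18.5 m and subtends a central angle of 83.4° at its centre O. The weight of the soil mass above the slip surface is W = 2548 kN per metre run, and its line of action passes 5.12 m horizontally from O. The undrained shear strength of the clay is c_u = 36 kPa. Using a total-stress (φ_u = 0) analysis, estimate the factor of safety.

FS = 1.37

Taking moments about the centre O, the resisting moment is provided by the undrained shear strength acting along the arc:
Arc length L_a = R·θ = 18.5·(83.4°·π/180) = 18.5·1.4556 = 26.93 m
M_R = c_u·L_a·R = 36·26.93·18.5 = 17934.5 kN·m/m
M_D = W·d = 2548·5.12 = 13045.8 kN·m/m
FS = M_R / M_D = 17934.5 / 13045.8 = 1.375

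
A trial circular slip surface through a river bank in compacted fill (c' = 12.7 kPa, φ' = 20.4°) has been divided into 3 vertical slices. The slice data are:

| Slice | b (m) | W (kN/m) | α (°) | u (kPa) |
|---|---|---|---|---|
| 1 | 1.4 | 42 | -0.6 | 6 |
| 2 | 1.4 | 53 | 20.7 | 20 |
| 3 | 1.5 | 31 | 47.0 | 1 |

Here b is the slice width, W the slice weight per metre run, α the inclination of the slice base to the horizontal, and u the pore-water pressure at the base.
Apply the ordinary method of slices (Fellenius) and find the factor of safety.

Ordinary method of slices: FS = Σ[c'·Δl_i + (W_i cosα_i − u_i·Δl_i)·tanφ'] / Σ W_i sinα_i, with Δl_i = b_i / cosα_i.
Slice 1: Δl = 1.4/cos(-0.6°) = 1.400 m; N'_1 = 42·cos(-0.6°) − 6·1.400 = 33.6; c'Δl = 17.78; W sinα = -0.4
Slice 2: Δl = 1.4/cos20.7° = 1.497 m; N'_2 = 53·cos20.7° − 20·1.497 = 19.6; c'Δl = 19.01; W sinα = 18.7
Slice 3: Δl = 1.5/cos47.0° = 2.199 m; N'_3 = 31·cos47.0° − 1·2.199 = 18.9; c'Δl = 27.93; W sinα = 22.7
Σc'Δl = 64.7 kN/m; ΣN' = 72.2 kN/m; ΣW sinα = 41.0 kN/m
Resisting = 64.7 + 72.2·tan20.4° = 64.7 + 26.8 = 91.6 kN/m
FS = 91.6 / 41.0 = 2.235

FS = 2.24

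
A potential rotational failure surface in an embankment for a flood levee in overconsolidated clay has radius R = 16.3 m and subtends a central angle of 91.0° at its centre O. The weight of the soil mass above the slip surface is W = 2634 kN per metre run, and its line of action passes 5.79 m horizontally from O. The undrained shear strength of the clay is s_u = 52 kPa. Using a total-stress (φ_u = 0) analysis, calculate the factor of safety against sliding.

Taking moments about the centre O, the resisting moment is provided by the undrained shear strength acting along the arc:
Arc length L_a = R·θ = 16.3·(91.0°·π/180) = 16.3·1.5882 = 25.89 m
M_R = s_u·L_a·R = 52·25.89·16.3 = 21943.1 kN·m/m
M_D = W·d = 2634·5.79 = 15250.9 kN·m/m
FS = M_R / M_D = 21943.1 / 15250.9 = 1.439

FS = 1.44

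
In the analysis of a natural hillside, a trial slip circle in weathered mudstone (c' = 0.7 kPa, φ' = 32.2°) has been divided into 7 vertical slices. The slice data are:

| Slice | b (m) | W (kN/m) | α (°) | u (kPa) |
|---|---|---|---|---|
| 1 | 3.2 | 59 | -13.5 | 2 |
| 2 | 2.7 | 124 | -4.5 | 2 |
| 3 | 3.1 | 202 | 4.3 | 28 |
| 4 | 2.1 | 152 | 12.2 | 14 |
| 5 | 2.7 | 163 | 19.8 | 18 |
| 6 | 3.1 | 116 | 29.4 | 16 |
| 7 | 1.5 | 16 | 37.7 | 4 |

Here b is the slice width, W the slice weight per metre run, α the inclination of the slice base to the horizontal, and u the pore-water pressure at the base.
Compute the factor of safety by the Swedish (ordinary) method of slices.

Ordinary method of slices: FS = Σ[c'·Δl_i + (W_i cosα_i − u_i·Δl_i)·tanφ'] / Σ W_i sinα_i, with Δl_i = b_i / cosα_i.
Slice 1: Δl = 3.2/cos(-13.5°) = 3.291 m; N'_1 = 59·cos(-13.5°) − 2·3.291 = 50.8; c'Δl = 2.30; W sinα = -13.8
Slice 2: Δl = 2.7/cos(-4.5°) = 2.708 m; N'_2 = 124·cos(-4.5°) − 2·2.708 = 118.2; c'Δl = 1.90; W sinα = -9.7
Slice 3: Δl = 3.1/cos4.3° = 3.109 m; N'_3 = 202·cos4.3° − 28·3.109 = 114.4; c'Δl = 2.18; W sinα = 15.1
Slice 4: Δl = 2.1/cos12.2° = 2.149 m; N'_4 = 152·cos12.2° − 14·2.149 = 118.5; c'Δl = 1.50; W sinα = 32.1
Slice 5: Δl = 2.7/cos19.8° = 2.870 m; N'_5 = 163·cos19.8° − 18·2.870 = 101.7; c'Δl = 2.01; W sinα = 55.2
Slice 6: Δl = 3.1/cos29.4° = 3.558 m; N'_6 = 116·cos29.4° − 16·3.558 = 44.1; c'Δl = 2.49; W sinα = 56.9
Slice 7: Δl = 1.5/cos37.7° = 1.896 m; N'_7 = 16·cos37.7° − 4·1.896 = 5.1; c'Δl = 1.33; W sinα = 9.8
Σc'Δl = 13.7 kN/m; ΣN' = 552.8 kN/m; ΣW sinα = 145.7 kN/m
Resisting = 13.7 + 552.8·tan32.2° = 13.7 + 348.1 = 361.8 kN/m
FS = 361.8 / 145.7 = 2.483

FS = 2.48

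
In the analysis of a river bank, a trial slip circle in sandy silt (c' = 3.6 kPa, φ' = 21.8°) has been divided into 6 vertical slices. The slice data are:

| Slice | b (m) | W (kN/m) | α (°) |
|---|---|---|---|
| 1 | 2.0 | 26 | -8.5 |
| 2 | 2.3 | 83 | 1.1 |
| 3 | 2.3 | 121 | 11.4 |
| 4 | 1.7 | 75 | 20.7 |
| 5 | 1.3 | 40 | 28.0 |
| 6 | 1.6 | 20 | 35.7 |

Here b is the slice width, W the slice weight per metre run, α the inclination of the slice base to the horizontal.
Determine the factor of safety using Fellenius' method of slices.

FS = 2.32

Ordinary method of slices: FS = Σ[c'·Δl_i + (W_i cosα_i)·tanφ'] / Σ W_i sinα_i, with Δl_i = b_i / cosα_i.
Slice 1: Δl = 2.0/cos(-8.5°) = 2.022 m; N'_1 = 26·cos(-8.5°) = 25.7; c'Δl = 7.28; W sinα = -3.8
Slice 2: Δl = 2.3/cos1.1° = 2.300 m; N'_2 = 83·cos1.1° = 83.0; c'Δl = 8.28; W sinα = 1.6
Slice 3: Δl = 2.3/cos11.4° = 2.346 m; N'_3 = 121·cos11.4° = 118.6; c'Δl = 8.45; W sinα = 23.9
Slice 4: Δl = 1.7/cos20.7° = 1.817 m; N'_4 = 75·cos20.7° = 70.2; c'Δl = 6.54; W sinα = 26.5
Slice 5: Δl = 1.3/cos28.0° = 1.472 m; N'_5 = 40·cos28.0° = 35.3; c'Δl = 5.30; W sinα = 18.8
Slice 6: Δl = 1.6/cos35.7° = 1.970 m; N'_6 = 20·cos35.7° = 16.2; c'Δl = 7.09; W sinα = 11.7
Σc'Δl = 42.9 kN/m; ΣN' = 349.0 kN/m; ΣW sinα = 78.6 kN/m
Resisting = 42.9 + 349.0·tan21.8° = 42.9 + 139.6 = 182.5 kN/m
FS = 182.5 / 78.6 = 2.322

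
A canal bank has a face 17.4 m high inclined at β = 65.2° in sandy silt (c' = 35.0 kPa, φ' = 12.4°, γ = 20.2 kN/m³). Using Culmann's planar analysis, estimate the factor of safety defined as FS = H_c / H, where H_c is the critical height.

H_c = (4c'/γ) · sinβ cosφ' / [1 − cos(β − φ')]
    = (4·35.0/20.2) · sin65.2°·cos12.4° / [1 − cos52.8°]
    = 6.931 · 0.8866 / 0.3954 = 15.54 m
FS = H_c / H = 15.54 / 17.4 = 0.893

FS = 0.89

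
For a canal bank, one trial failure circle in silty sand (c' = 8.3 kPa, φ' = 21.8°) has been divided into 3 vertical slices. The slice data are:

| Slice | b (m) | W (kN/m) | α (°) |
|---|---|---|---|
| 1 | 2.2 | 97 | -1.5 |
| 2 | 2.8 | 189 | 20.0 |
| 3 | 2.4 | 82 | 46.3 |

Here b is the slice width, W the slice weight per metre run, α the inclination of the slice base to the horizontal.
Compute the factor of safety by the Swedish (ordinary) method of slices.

FS = 1.68

Ordinary method of slices: FS = Σ[c'·Δl_i + (W_i cosα_i)·tanφ'] / Σ W_i sinα_i, with Δl_i = b_i / cosα_i.
Slice 1: Δl = 2.2/cos(-1.5°) = 2.201 m; N'_1 = 97·cos(-1.5°) = 97.0; c'Δl = 18.27; W sinα = -2.5
Slice 2: Δl = 2.8/cos20.0° = 2.980 m; N'_2 = 189·cos20.0° = 177.6; c'Δl = 24.73; W sinα = 64.6
Slice 3: Δl = 2.4/cos46.3° = 3.474 m; N'_3 = 82·cos46.3° = 56.7; c'Δl = 28.83; W sinα = 59.3
Σc'Δl = 71.8 kN/m; ΣN' = 331.2 kN/m; ΣW sinα = 121.4 kN/m
Resisting = 71.8 + 331.2·tan21.8° = 71.8 + 132.5 = 204.3 kN/m
FS = 204.3 / 121.4 = 1.683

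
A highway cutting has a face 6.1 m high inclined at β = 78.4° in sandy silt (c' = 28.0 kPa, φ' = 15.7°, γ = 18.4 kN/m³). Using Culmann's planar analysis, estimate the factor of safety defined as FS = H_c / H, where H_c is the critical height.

H_c = (4c'/γ) · sinβ cosφ' / [1 − cos(β − φ')]
    = (4·28.0/18.4) · sin78.4°·cos15.7° / [1 − cos62.7°]
    = 6.087 · 0.9430 / 0.5414 = 10.60 m
FS = H_c / H = 10.60 / 6.1 = 1.738

FS = 1.74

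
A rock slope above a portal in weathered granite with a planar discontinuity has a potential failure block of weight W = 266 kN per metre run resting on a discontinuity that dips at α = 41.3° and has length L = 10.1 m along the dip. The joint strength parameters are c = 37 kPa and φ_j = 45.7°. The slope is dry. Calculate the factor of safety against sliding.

Resolving the block weight along and normal to the plane and applying the Mohr–Coulomb strength on the joint:
N' = W cosα = 266·cos41.3° = 199.8 kN/m
Driving force T = W sinα = 266·sin41.3° = 175.6 kN/m
Resisting force R = c·L + N'·tanφ_j = 37·10.1 + 199.8·tan45.7° = 373.7 + 204.8 = 578.5 kN/m
FS = R / T = 578.5 / 175.6 = 3.295

FS = 3.30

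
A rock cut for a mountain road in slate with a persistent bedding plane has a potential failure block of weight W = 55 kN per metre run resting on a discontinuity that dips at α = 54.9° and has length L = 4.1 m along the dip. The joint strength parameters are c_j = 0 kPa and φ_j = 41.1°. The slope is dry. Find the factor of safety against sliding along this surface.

FS = 0.61

Resolving the block weight along and normal to the plane and applying the Mohr–Coulomb strength on the joint:
N' = W cosα = 55·cos54.9° = 31.6 kN/m
Driving force T = W sinα = 55·sin54.9° = 45.0 kN/m
Resisting force R = c_j·L + N'·tanφ_j = 0·4.1 + 31.6·tan41.1° = 0.0 + 27.6 = 27.6 kN/m
FS = R / T = 27.6 / 45.0 = 0.613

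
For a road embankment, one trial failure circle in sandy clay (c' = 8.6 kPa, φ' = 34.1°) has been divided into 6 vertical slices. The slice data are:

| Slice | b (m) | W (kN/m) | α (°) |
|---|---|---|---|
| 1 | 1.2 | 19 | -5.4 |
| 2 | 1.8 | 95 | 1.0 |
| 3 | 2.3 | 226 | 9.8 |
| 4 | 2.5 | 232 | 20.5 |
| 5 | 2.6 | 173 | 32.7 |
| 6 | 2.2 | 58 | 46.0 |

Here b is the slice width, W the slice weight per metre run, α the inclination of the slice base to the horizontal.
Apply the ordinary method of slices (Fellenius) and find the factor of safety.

Ordinary method of slices: FS = Σ[c'·Δl_i + (W_i cosα_i)·tanφ'] / Σ W_i sinα_i, with Δl_i = b_i / cosα_i.
Slice 1: Δl = 1.2/cos(-5.4°) = 1.205 m; N'_1 = 19·cos(-5.4°) = 18.9; c'Δl = 10.37; W sinα = -1.8
Slice 2: Δl = 1.8/cos1.0° = 1.800 m; N'_2 = 95·cos1.0° = 95.0; c'Δl = 15.48; W sinα = 1.7
Slice 3: Δl = 2.3/cos9.8° = 2.334 m; N'_3 = 226·cos9.8° = 222.7; c'Δl = 20.07; W sinα = 38.5
Slice 4: Δl = 2.5/cos20.5° = 2.669 m; N'_4 = 232·cos20.5° = 217.3; c'Δl = 22.95; W sinα = 81.2
Slice 5: Δl = 2.6/cos32.7° = 3.090 m; N'_5 = 173·cos32.7° = 145.6; c'Δl = 26.57; W sinα = 93.5
Slice 6: Δl = 2.2/cos46.0° = 3.167 m; N'_6 = 58·cos46.0° = 40.3; c'Δl = 27.24; W sinα = 41.7
Σc'Δl = 122.7 kN/m; ΣN' = 739.8 kN/m; ΣW sinα = 254.8 kN/m
Resisting = 122.7 + 739.8·tan34.1° = 122.7 + 500.9 = 623.6 kN/m
FS = 623.6 / 254.8 = 2.448

FS = 2.45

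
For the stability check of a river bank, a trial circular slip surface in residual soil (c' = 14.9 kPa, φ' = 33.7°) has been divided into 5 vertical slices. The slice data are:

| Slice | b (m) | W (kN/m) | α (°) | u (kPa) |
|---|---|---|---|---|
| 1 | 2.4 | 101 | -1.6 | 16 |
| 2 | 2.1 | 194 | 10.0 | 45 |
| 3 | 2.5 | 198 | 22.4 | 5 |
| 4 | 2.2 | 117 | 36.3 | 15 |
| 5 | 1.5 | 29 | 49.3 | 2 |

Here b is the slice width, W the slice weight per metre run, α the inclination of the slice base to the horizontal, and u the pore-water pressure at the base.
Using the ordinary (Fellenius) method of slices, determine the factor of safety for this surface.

FS = 2.26

Ordinary method of slices: FS = Σ[c'·Δl_i + (W_i cosα_i − u_i·Δl_i)·tanφ'] / Σ W_i sinα_i, with Δl_i = b_i / cosα_i.
Slice 1: Δl = 2.4/cos(-1.6°) = 2.401 m; N'_1 = 101·cos(-1.6°) − 16·2.401 = 62.5; c'Δl = 35.77; W sinα = -2.8
Slice 2: Δl = 2.1/cos10.0° = 2.132 m; N'_2 = 194·cos10.0° − 45·2.132 = 95.1; c'Δl = 31.77; W sinα = 33.7
Slice 3: Δl = 2.5/cos22.4° = 2.704 m; N'_3 = 198·cos22.4° − 5·2.704 = 169.5; c'Δl = 40.29; W sinα = 75.5
Slice 4: Δl = 2.2/cos36.3° = 2.730 m; N'_4 = 117·cos36.3° − 15·2.730 = 53.3; c'Δl = 40.67; W sinα = 69.3
Slice 5: Δl = 1.5/cos49.3° = 2.300 m; N'_5 = 29·cos49.3° − 2·2.300 = 14.3; c'Δl = 34.27; W sinα = 22.0
Σc'Δl = 182.8 kN/m; ΣN' = 394.8 kN/m; ΣW sinα = 197.6 kN/m
Resisting = 182.8 + 394.8·tan33.7° = 182.8 + 263.3 = 446.1 kN/m
FS = 446.1 / 197.6 = 2.258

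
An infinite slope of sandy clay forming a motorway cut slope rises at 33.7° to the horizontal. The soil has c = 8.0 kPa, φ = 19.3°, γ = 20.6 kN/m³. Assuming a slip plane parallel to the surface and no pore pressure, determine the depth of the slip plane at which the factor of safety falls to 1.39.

Setting FS = 1.39 in FS = [c + γz cos²β tanφ] / [γz sinβ cosβ] and solving for z:
z = c / [γ cosβ (FS·sinβ − cosβ·tanφ)]
  = 8.0 / [20.6·cos33.7°·(1.39·sin33.7° − cos33.7°·tan19.3°)]
  = 8.0 / [20.6·0.8320·(1.39·0.5548 − 0.8320·0.3502)]
  = 8.0 / 8.2244 = 0.973 m

z = 0.97 m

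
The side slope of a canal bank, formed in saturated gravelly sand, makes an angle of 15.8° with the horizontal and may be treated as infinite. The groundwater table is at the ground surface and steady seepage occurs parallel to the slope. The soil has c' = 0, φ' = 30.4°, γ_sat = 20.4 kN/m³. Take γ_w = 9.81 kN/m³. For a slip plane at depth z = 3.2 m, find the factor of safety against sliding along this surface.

FS = 1.08

With seepage parallel to the slope and the water table at the surface, the effective normal stress on the slip plane uses the buoyant unit weight γ' = γ_sat − γ_w while the driving shear stress uses γ_sat:
FS = [c' + γ' z cos²β tanφ'] / [γ_sat z sinβ cosβ]
(For c' = 0 this reduces to FS = (γ'/γ_sat)·tanφ'/tanβ.)
γ' = 20.4 − 9.81 = 10.59 kN/m³
Numerator = 0.0 + 10.59·3.2·cos²15.8°·tan30.4° = 0.0 + 10.59·3.2·0.9259·0.5867 = 18.408 kPa
Denominator = 20.4·3.2·sin15.8°·cos15.8° = 20.4·3.2·0.2723·0.9622 = 17.103 kPa
FS = 18.408 / 17.103 = 1.076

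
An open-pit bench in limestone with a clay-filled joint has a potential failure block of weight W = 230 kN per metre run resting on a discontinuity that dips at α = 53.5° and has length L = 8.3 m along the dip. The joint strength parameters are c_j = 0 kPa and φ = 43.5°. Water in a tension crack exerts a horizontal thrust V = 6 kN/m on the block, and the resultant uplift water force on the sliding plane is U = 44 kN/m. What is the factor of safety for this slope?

FS = 0.44

Resolving the block weight along and normal to the plane and applying the Mohr–Coulomb strength on the joint:
N' = W cosα − U − V sinα = 230·cos53.5° − 44 − 6·sin53.5° = 88.0 kN/m
Driving force T = W sinα + V cosα = 230·sin53.5° + 6·cos53.5° = 188.5 kN/m
Resisting force R = c_j·L + N'·tanφ = 0·8.3 + 88.0·tan43.5° = 0.0 + 83.5 = 83.5 kN/m
FS = R / T = 83.5 / 188.5 = 0.443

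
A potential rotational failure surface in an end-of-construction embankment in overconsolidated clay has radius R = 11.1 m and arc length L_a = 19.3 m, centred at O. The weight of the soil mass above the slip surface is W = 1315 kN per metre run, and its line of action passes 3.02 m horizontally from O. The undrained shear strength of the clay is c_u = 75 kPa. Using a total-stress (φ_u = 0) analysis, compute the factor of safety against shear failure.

Taking moments about the centre O, the resisting moment is provided by the undrained shear strength acting along the arc:
M_R = c_u·L_a·R = 75·19.30·11.1 = 16067.2 kN·m/m
M_D = W·d = 1315·3.02 = 3971.3 kN·m/m
FS = M_R / M_D = 16067.2 / 3971.3 = 4.046

FS = 4.05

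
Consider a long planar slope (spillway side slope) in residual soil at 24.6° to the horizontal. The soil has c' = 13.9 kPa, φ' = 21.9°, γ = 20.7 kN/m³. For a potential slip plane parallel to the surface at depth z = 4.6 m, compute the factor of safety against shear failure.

For an infinite slope with a slip plane parallel to the surface (no pore pressure): FS = [c' + γz cos²β tanφ'] / [γz sinβ cosβ].
γz = 20.7·4.6 = 95.22 kN/m²
Numerator = 13.9 + 95.22·cos²24.6°·tan21.9° = 13.9 + 95.22·0.8267·0.4020 = 45.545 kPa
Denominator = 95.22·sin24.6°·cos24.6° = 95.22·0.4163·0.9092 = 36.041 kPa
FS = 45.545 / 36.041 = 1.264

FS = 1.26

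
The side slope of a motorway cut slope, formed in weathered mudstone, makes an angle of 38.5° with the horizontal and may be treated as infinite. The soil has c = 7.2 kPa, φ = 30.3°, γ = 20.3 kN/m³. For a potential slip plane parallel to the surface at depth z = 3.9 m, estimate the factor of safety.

For an infinite slope with a slip plane parallel to the surface (no pore pressure): FS = [c + γz cos²β tanφ] / [γz sinβ cosβ].
γz = 20.3·3.9 = 79.17 kN/m²
Numerator = 7.2 + 79.17·cos²38.5°·tan30.3° = 7.2 + 79.17·0.6125·0.5844 = 35.535 kPa
Denominator = 79.17·sin38.5°·cos38.5° = 79.17·0.6225·0.7826 = 38.570 kPa
FS = 35.535 / 38.570 = 0.921

FS = 0.92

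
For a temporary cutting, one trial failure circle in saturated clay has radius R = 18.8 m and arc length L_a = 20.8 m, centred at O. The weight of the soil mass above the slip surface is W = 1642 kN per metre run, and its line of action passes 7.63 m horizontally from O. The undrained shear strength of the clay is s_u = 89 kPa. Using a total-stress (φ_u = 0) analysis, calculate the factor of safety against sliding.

Taking moments about the centre O, the resisting moment is provided by the undrained shear strength acting along the arc:
M_R = s_u·L_a·R = 89·20.80·18.8 = 34802.6 kN·m/m
M_D = W·d = 1642·7.63 = 12528.5 kN·m/m
FS = M_R / M_D = 34802.6 / 12528.5 = 2.778

FS = 2.78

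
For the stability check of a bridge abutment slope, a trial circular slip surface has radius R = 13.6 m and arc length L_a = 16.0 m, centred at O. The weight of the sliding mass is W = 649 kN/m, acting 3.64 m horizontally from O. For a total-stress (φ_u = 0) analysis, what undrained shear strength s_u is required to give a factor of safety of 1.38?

s_u = 15.0 kPa

FS = s_u·L_a·R / (W·d), so s_u = FS·W·d / (L_a·R).
s_u = 1.38·649·3.64 / (16.00·13.6) = 3260.1 / 217.60 = 14.98 kPa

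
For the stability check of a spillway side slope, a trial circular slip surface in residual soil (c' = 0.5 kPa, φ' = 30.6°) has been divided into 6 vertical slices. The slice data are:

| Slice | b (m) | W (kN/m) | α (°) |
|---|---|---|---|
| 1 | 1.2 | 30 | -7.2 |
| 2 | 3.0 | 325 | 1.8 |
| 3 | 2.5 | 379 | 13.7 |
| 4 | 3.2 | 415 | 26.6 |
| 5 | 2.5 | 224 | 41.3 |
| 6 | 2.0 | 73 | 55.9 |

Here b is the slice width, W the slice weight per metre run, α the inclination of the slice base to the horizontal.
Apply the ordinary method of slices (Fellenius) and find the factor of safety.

Ordinary method of slices: FS = Σ[c'·Δl_i + (W_i cosα_i)·tanφ'] / Σ W_i sinα_i, with Δl_i = b_i / cosα_i.
Slice 1: Δl = 1.2/cos(-7.2°) = 1.210 m; N'_1 = 30·cos(-7.2°) = 29.8; c'Δl = 0.60; W sinα = -3.8
Slice 2: Δl = 3.0/cos1.8° = 3.001 m; N'_2 = 325·cos1.8° = 324.8; c'Δl = 1.50; W sinα = 10.2
Slice 3: Δl = 2.5/cos13.7° = 2.573 m; N'_3 = 379·cos13.7° = 368.2; c'Δl = 1.29; W sinα = 89.8
Slice 4: Δl = 3.2/cos26.6° = 3.579 m; N'_4 = 415·cos26.6° = 371.1; c'Δl = 1.79; W sinα = 185.8
Slice 5: Δl = 2.5/cos41.3° = 3.328 m; N'_5 = 224·cos41.3° = 168.3; c'Δl = 1.66; W sinα = 147.8
Slice 6: Δl = 2.0/cos55.9° = 3.567 m; N'_6 = 73·cos55.9° = 40.9; c'Δl = 1.78; W sinα = 60.4
Σc'Δl = 8.6 kN/m; ΣN' = 1303.1 kN/m; ΣW sinα = 490.3 kN/m
Resisting = 8.6 + 1303.1·tan30.6° = 8.6 + 770.7 = 779.3 kN/m
FS = 779.3 / 490.3 = 1.589

FS = 1.59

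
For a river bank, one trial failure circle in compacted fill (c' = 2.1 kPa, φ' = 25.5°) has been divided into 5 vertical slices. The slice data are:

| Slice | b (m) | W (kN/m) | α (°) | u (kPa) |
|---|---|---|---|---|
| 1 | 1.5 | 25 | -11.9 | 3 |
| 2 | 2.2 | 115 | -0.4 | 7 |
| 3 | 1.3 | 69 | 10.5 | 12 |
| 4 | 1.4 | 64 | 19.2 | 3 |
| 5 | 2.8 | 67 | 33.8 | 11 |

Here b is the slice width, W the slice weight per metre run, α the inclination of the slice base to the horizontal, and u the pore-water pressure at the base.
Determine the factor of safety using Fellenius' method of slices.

FS = 2.13

Ordinary method of slices: FS = Σ[c'·Δl_i + (W_i cosα_i − u_i·Δl_i)·tanφ'] / Σ W_i sinα_i, with Δl_i = b_i / cosα_i.
Slice 1: Δl = 1.5/cos(-11.9°) = 1.533 m; N'_1 = 25·cos(-11.9°) − 3·1.533 = 19.9; c'Δl = 3.22; W sinα = -5.2
Slice 2: Δl = 2.2/cos(-0.4°) = 2.200 m; N'_2 = 115·cos(-0.4°) − 7·2.200 = 99.6; c'Δl = 4.62; W sinα = -0.8
Slice 3: Δl = 1.3/cos10.5° = 1.322 m; N'_3 = 69·cos10.5° − 12·1.322 = 52.0; c'Δl = 2.78; W sinα = 12.6
Slice 4: Δl = 1.4/cos19.2° = 1.482 m; N'_4 = 64·cos19.2° − 3·1.482 = 56.0; c'Δl = 3.11; W sinα = 21.0
Slice 5: Δl = 2.8/cos33.8° = 3.369 m; N'_5 = 67·cos33.8° − 11·3.369 = 18.6; c'Δl = 7.08; W sinα = 37.3
Σc'Δl = 20.8 kN/m; ΣN' = 246.0 kN/m; ΣW sinα = 64.9 kN/m
Resisting = 20.8 + 246.0·tan25.5° = 20.8 + 117.4 = 138.2 kN/m
FS = 138.2 / 64.9 = 2.128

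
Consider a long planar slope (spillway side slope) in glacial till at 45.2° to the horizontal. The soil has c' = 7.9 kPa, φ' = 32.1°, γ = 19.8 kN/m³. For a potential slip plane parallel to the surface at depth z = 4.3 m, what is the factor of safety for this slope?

FS = 0.81

For an infinite slope with a slip plane parallel to the surface (no pore pressure): FS = [c' + γz cos²β tanφ'] / [γz sinβ cosβ].
γz = 19.8·4.3 = 85.14 kN/m²
Numerator = 7.9 + 85.14·cos²45.2°·tan32.1° = 7.9 + 85.14·0.4965·0.6273 = 34.418 kPa
Denominator = 85.14·sin45.2°·cos45.2° = 85.14·0.7096·0.7046 = 42.569 kPa
FS = 34.418 / 42.569 = 0.809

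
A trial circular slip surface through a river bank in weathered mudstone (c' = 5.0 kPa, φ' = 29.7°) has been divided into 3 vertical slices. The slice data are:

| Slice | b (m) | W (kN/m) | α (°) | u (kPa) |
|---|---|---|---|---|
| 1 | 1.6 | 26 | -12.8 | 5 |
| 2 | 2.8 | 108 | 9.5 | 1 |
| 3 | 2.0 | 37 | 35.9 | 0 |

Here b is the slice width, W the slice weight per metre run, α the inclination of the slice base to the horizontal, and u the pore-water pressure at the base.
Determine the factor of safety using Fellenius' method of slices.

FS = 3.58

Ordinary method of slices: FS = Σ[c'·Δl_i + (W_i cosα_i − u_i·Δl_i)·tanφ'] / Σ W_i sinα_i, with Δl_i = b_i / cosα_i.
Slice 1: Δl = 1.6/cos(-12.8°) = 1.641 m; N'_1 = 26·cos(-12.8°) − 5·1.641 = 17.2; c'Δl = 8.20; W sinα = -5.8
Slice 2: Δl = 2.8/cos9.5° = 2.839 m; N'_2 = 108·cos9.5° − 1·2.839 = 103.7; c'Δl = 14.19; W sinα = 17.8
Slice 3: Δl = 2.0/cos35.9° = 2.469 m; N'_3 = 37·cos35.9° − 0·2.469 = 30.0; c'Δl = 12.35; W sinα = 21.7
Σc'Δl = 34.7 kN/m; ΣN' = 150.8 kN/m; ΣW sinα = 33.8 kN/m
Resisting = 34.7 + 150.8·tan29.7° = 34.7 + 86.0 = 120.8 kN/m
FS = 120.8 / 33.8 = 3.577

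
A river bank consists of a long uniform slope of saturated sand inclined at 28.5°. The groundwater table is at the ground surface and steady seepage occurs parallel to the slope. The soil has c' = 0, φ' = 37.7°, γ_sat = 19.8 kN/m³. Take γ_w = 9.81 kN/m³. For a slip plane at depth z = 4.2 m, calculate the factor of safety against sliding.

With seepage parallel to the slope and the water table at the surface, the effective normal stress on the slip plane uses the buoyant unit weight γ' = γ_sat − γ_w while the driving shear stress uses γ_sat:
FS = [c' + γ' z cos²β tanφ'] / [γ_sat z sinβ cosβ]
(For c' = 0 this reduces to FS = (γ'/γ_sat)·tanφ'/tanβ.)
γ' = 19.8 − 9.81 = 9.99 kN/m³
Numerator = 0.0 + 9.99·4.2·cos²28.5°·tan37.7° = 0.0 + 9.99·4.2·0.7723·0.7729 = 25.045 kPa
Denominator = 19.8·4.2·sin28.5°·cos28.5° = 19.8·4.2·0.4772·0.8788 = 34.872 kPa
FS = 25.045 / 34.872 = 0.718

FS = 0.72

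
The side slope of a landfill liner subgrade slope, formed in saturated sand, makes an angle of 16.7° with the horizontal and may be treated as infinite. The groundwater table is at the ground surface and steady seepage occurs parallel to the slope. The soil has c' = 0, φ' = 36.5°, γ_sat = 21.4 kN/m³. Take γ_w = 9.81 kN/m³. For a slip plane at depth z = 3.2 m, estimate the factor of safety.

With seepage parallel to the slope and the water table at the surface, the effective normal stress on the slip plane uses the buoyant unit weight γ' = γ_sat − γ_w while the driving shear stress uses γ_sat:
FS = [c' + γ' z cos²β tanφ'] / [γ_sat z sinβ cosβ]
(For c' = 0 this reduces to FS = (γ'/γ_sat)·tanφ'/tanβ.)
γ' = 21.4 − 9.81 = 11.59 kN/m³
Numerator = 0.0 + 11.59·3.2·cos²16.7°·tan36.5° = 0.0 + 11.59·3.2·0.9174·0.7400 = 25.177 kPa
Denominator = 21.4·3.2·sin16.7°·cos16.7° = 21.4·3.2·0.2874·0.9578 = 18.848 kPa
FS = 25.177 / 18.848 = 1.336

FS = 1.34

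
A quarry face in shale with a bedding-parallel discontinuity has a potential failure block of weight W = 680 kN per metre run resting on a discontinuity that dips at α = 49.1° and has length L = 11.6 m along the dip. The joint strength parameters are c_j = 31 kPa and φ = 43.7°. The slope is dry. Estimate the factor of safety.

FS = 1.53

Resolving the block weight along and normal to the plane and applying the Mohr–Coulomb strength on the joint:
N' = W cosα = 680·cos49.1° = 445.2 kN/m
Driving force T = W sinα = 680·sin49.1° = 514.0 kN/m
Resisting force R = c_j·L + N'·tanφ = 31·11.6 + 445.2·tan43.7° = 359.6 + 425.5 = 785.1 kN/m
FS = R / T = 785.1 / 514.0 = 1.527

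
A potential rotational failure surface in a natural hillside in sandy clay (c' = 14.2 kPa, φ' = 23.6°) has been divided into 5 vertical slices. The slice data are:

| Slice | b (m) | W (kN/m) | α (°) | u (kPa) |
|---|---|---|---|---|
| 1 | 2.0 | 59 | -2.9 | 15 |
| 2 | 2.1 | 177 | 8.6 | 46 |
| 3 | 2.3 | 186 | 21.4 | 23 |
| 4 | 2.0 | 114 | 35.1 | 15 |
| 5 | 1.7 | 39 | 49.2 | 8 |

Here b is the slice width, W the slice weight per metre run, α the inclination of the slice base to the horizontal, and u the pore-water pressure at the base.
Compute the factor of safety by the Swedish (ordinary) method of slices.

Ordinary method of slices: FS = Σ[c'·Δl_i + (W_i cosα_i − u_i·Δl_i)·tanφ'] / Σ W_i sinα_i, with Δl_i = b_i / cosα_i.
Slice 1: Δl = 2.0/cos(-2.9°) = 2.003 m; N'_1 = 59·cos(-2.9°) − 15·2.003 = 28.9; c'Δl = 28.44; W sinα = -3.0
Slice 2: Δl = 2.1/cos8.6° = 2.124 m; N'_2 = 177·cos8.6° − 46·2.124 = 77.3; c'Δl = 30.16; W sinα = 26.5
Slice 3: Δl = 2.3/cos21.4° = 2.470 m; N'_3 = 186·cos21.4° − 23·2.470 = 116.4; c'Δl = 35.08; W sinα = 67.9
Slice 4: Δl = 2.0/cos35.1° = 2.445 m; N'_4 = 114·cos35.1° − 15·2.445 = 56.6; c'Δl = 34.71; W sinα = 65.6
Slice 5: Δl = 1.7/cos49.2° = 2.602 m; N'_5 = 39·cos49.2° − 8·2.602 = 4.7; c'Δl = 36.94; W sinα = 29.5
Σc'Δl = 165.3 kN/m; ΣN' = 283.8 kN/m; ΣW sinα = 186.4 kN/m
Resisting = 165.3 + 283.8·tan23.6° = 165.3 + 124.0 = 289.3 kN/m
FS = 289.3 / 186.4 = 1.552

FS = 1.55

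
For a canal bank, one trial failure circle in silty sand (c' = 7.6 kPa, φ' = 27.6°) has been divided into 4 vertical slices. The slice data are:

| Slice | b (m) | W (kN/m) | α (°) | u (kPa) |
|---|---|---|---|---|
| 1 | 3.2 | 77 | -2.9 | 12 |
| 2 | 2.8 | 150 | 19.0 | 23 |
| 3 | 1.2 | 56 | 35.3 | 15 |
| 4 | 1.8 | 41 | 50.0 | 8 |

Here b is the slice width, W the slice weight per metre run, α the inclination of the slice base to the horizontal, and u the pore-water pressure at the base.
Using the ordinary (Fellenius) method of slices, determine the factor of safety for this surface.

FS = 1.40

Ordinary method of slices: FS = Σ[c'·Δl_i + (W_i cosα_i − u_i·Δl_i)·tanφ'] / Σ W_i sinα_i, with Δl_i = b_i / cosα_i.
Slice 1: Δl = 3.2/cos(-2.9°) = 3.204 m; N'_1 = 77·cos(-2.9°) − 12·3.204 = 38.5; c'Δl = 24.35; W sinα = -3.9
Slice 2: Δl = 2.8/cos19.0° = 2.961 m; N'_2 = 150·cos19.0° − 23·2.961 = 73.7; c'Δl = 22.51; W sinα = 48.8
Slice 3: Δl = 1.2/cos35.3° = 1.470 m; N'_3 = 56·cos35.3° − 15·1.470 = 23.6; c'Δl = 11.17; W sinα = 32.4
Slice 4: Δl = 1.8/cos50.0° = 2.800 m; N'_4 = 41·cos50.0° − 8·2.800 = 4.0; c'Δl = 21.28; W sinα = 31.4
Σc'Δl = 79.3 kN/m; ΣN' = 139.8 kN/m; ΣW sinα = 108.7 kN/m
Resisting = 79.3 + 139.8·tan27.6° = 79.3 + 73.1 = 152.4 kN/m
FS = 152.4 / 108.7 = 1.402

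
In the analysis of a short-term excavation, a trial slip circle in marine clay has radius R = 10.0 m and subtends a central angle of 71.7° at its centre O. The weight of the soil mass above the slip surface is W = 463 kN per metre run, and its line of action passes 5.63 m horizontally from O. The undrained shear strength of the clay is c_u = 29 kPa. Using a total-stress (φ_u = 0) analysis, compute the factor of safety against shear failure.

FS = 1.39

Taking moments about the centre O, the resisting moment is provided by the undrained shear strength acting along the arc:
Arc length L_a = R·θ = 10.0·(71.7°·π/180) = 10.0·1.2514 = 12.51 m
M_R = c_u·L_a·R = 29·12.51·10.0 = 3629.1 kN·m/m
M_D = W·d = 463·5.63 = 2606.7 kN·m/m
FS = M_R / M_D = 3629.1 / 2606.7 = 1.392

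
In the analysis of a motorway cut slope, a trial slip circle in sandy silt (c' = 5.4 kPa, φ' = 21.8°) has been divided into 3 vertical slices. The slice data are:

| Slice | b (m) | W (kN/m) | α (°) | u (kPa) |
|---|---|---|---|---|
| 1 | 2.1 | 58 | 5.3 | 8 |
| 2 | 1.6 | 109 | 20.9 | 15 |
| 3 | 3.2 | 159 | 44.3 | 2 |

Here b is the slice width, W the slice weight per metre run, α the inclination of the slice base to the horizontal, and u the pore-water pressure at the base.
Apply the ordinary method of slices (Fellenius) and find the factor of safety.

FS = 0.86

Ordinary method of slices: FS = Σ[c'·Δl_i + (W_i cosα_i − u_i·Δl_i)·tanφ'] / Σ W_i sinα_i, with Δl_i = b_i / cosα_i.
Slice 1: Δl = 2.1/cos5.3° = 2.109 m; N'_1 = 58·cos5.3° − 8·2.109 = 40.9; c'Δl = 11.39; W sinα = 5.4
Slice 2: Δl = 1.6/cos20.9° = 1.713 m; N'_2 = 109·cos20.9° − 15·1.713 = 76.1; c'Δl = 9.25; W sinα = 38.9
Slice 3: Δl = 3.2/cos44.3° = 4.471 m; N'_3 = 159·cos44.3° − 2·4.471 = 104.9; c'Δl = 24.14; W sinα = 111.0
Σc'Δl = 44.8 kN/m; ΣN' = 221.9 kN/m; ΣW sinα = 155.3 kN/m
Resisting = 44.8 + 221.9·tan21.8° = 44.8 + 88.7 = 133.5 kN/m
FS = 133.5 / 155.3 = 0.860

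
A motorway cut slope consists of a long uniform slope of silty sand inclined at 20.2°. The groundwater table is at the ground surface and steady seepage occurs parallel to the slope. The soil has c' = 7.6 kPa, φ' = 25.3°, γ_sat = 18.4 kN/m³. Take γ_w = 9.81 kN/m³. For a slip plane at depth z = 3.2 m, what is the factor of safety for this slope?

With seepage parallel to the slope and the water table at the surface, the effective normal stress on the slip plane uses the buoyant unit weight γ' = γ_sat − γ_w while the driving shear stress uses γ_sat:
FS = [c' + γ' z cos²β tanφ'] / [γ_sat z sinβ cosβ]
γ' = 18.4 − 9.81 = 8.59 kN/m³
Numerator = 7.6 + 8.59·3.2·cos²20.2°·tan25.3° = 7.6 + 8.59·3.2·0.8808·0.4727 = 19.044 kPa
Denominator = 18.4·3.2·sin20.2°·cos20.2° = 18.4·3.2·0.3453·0.9385 = 19.081 kPa
FS = 19.044 / 19.081 = 0.998

FS = 1.00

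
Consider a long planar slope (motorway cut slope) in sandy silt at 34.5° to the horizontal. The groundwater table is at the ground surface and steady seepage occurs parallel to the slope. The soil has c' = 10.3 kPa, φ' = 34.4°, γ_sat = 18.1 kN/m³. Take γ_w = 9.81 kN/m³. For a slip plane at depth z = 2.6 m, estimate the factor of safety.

With seepage parallel to the slope and the water table at the surface, the effective normal stress on the slip plane uses the buoyant unit weight γ' = γ_sat − γ_w while the driving shear stress uses γ_sat:
FS = [c' + γ' z cos²β tanφ'] / [γ_sat z sinβ cosβ]
γ' = 18.1 − 9.81 = 8.29 kN/m³
Numerator = 10.3 + 8.29·2.6·cos²34.5°·tan34.4° = 10.3 + 8.29·2.6·0.6792·0.6847 = 20.324 kPa
Denominator = 18.1·2.6·sin34.5°·cos34.5° = 18.1·2.6·0.5664·0.8241 = 21.967 kPa
FS = 20.324 / 21.967 = 0.925

FS = 0.93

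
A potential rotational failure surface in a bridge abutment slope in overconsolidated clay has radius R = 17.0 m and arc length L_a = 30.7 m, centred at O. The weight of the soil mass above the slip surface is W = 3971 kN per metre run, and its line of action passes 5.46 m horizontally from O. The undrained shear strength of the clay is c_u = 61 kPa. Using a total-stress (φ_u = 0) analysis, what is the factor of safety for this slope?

Taking moments about the centre O, the resisting moment is provided by the undrained shear strength acting along the arc:
M_R = c_u·L_a·R = 61·30.70·17.0 = 31835.9 kN·m/m
M_D = W·d = 3971·5.46 = 21681.7 kN·m/m
FS = M_R / M_D = 31835.9 / 21681.7 = 1.468

FS = 1.47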